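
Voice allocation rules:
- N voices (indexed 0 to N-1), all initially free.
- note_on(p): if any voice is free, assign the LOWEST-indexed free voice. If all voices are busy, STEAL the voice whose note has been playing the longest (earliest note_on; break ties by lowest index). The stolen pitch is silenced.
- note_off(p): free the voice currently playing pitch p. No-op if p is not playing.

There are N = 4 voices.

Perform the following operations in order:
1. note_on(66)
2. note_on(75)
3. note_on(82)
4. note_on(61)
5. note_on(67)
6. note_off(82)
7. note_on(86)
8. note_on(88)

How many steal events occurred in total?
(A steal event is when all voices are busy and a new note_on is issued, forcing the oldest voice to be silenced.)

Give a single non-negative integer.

Answer: 2

Derivation:
Op 1: note_on(66): voice 0 is free -> assigned | voices=[66 - - -]
Op 2: note_on(75): voice 1 is free -> assigned | voices=[66 75 - -]
Op 3: note_on(82): voice 2 is free -> assigned | voices=[66 75 82 -]
Op 4: note_on(61): voice 3 is free -> assigned | voices=[66 75 82 61]
Op 5: note_on(67): all voices busy, STEAL voice 0 (pitch 66, oldest) -> assign | voices=[67 75 82 61]
Op 6: note_off(82): free voice 2 | voices=[67 75 - 61]
Op 7: note_on(86): voice 2 is free -> assigned | voices=[67 75 86 61]
Op 8: note_on(88): all voices busy, STEAL voice 1 (pitch 75, oldest) -> assign | voices=[67 88 86 61]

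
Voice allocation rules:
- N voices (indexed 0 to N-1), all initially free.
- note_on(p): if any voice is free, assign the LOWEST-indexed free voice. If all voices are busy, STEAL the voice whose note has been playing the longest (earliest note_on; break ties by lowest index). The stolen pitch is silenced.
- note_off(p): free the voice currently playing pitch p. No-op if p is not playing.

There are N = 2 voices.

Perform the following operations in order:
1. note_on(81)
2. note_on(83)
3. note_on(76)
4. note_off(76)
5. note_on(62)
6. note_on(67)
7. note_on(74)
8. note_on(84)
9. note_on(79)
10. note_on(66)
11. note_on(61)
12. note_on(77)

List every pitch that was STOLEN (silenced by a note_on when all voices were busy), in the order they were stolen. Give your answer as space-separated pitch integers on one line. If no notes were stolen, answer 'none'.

Answer: 81 83 62 67 74 84 79 66

Derivation:
Op 1: note_on(81): voice 0 is free -> assigned | voices=[81 -]
Op 2: note_on(83): voice 1 is free -> assigned | voices=[81 83]
Op 3: note_on(76): all voices busy, STEAL voice 0 (pitch 81, oldest) -> assign | voices=[76 83]
Op 4: note_off(76): free voice 0 | voices=[- 83]
Op 5: note_on(62): voice 0 is free -> assigned | voices=[62 83]
Op 6: note_on(67): all voices busy, STEAL voice 1 (pitch 83, oldest) -> assign | voices=[62 67]
Op 7: note_on(74): all voices busy, STEAL voice 0 (pitch 62, oldest) -> assign | voices=[74 67]
Op 8: note_on(84): all voices busy, STEAL voice 1 (pitch 67, oldest) -> assign | voices=[74 84]
Op 9: note_on(79): all voices busy, STEAL voice 0 (pitch 74, oldest) -> assign | voices=[79 84]
Op 10: note_on(66): all voices busy, STEAL voice 1 (pitch 84, oldest) -> assign | voices=[79 66]
Op 11: note_on(61): all voices busy, STEAL voice 0 (pitch 79, oldest) -> assign | voices=[61 66]
Op 12: note_on(77): all voices busy, STEAL voice 1 (pitch 66, oldest) -> assign | voices=[61 77]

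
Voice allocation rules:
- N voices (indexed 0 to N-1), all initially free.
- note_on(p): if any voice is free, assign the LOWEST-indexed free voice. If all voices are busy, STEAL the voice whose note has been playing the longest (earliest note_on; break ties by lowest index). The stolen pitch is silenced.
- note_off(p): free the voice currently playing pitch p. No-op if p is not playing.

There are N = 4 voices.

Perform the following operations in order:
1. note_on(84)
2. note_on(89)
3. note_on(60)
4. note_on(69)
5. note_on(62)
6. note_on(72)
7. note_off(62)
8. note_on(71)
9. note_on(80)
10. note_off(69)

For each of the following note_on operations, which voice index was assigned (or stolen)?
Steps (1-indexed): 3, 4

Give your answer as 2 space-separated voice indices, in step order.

Op 1: note_on(84): voice 0 is free -> assigned | voices=[84 - - -]
Op 2: note_on(89): voice 1 is free -> assigned | voices=[84 89 - -]
Op 3: note_on(60): voice 2 is free -> assigned | voices=[84 89 60 -]
Op 4: note_on(69): voice 3 is free -> assigned | voices=[84 89 60 69]
Op 5: note_on(62): all voices busy, STEAL voice 0 (pitch 84, oldest) -> assign | voices=[62 89 60 69]
Op 6: note_on(72): all voices busy, STEAL voice 1 (pitch 89, oldest) -> assign | voices=[62 72 60 69]
Op 7: note_off(62): free voice 0 | voices=[- 72 60 69]
Op 8: note_on(71): voice 0 is free -> assigned | voices=[71 72 60 69]
Op 9: note_on(80): all voices busy, STEAL voice 2 (pitch 60, oldest) -> assign | voices=[71 72 80 69]
Op 10: note_off(69): free voice 3 | voices=[71 72 80 -]

Answer: 2 3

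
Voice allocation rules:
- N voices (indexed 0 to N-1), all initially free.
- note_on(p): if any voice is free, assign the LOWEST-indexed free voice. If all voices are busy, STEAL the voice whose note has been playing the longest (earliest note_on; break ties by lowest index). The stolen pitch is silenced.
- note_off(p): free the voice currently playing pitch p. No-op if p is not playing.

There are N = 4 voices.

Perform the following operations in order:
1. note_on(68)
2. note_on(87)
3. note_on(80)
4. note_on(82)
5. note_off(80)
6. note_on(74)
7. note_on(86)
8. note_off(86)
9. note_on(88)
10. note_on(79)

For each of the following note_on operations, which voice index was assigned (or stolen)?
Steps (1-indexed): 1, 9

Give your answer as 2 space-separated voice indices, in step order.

Op 1: note_on(68): voice 0 is free -> assigned | voices=[68 - - -]
Op 2: note_on(87): voice 1 is free -> assigned | voices=[68 87 - -]
Op 3: note_on(80): voice 2 is free -> assigned | voices=[68 87 80 -]
Op 4: note_on(82): voice 3 is free -> assigned | voices=[68 87 80 82]
Op 5: note_off(80): free voice 2 | voices=[68 87 - 82]
Op 6: note_on(74): voice 2 is free -> assigned | voices=[68 87 74 82]
Op 7: note_on(86): all voices busy, STEAL voice 0 (pitch 68, oldest) -> assign | voices=[86 87 74 82]
Op 8: note_off(86): free voice 0 | voices=[- 87 74 82]
Op 9: note_on(88): voice 0 is free -> assigned | voices=[88 87 74 82]
Op 10: note_on(79): all voices busy, STEAL voice 1 (pitch 87, oldest) -> assign | voices=[88 79 74 82]

Answer: 0 0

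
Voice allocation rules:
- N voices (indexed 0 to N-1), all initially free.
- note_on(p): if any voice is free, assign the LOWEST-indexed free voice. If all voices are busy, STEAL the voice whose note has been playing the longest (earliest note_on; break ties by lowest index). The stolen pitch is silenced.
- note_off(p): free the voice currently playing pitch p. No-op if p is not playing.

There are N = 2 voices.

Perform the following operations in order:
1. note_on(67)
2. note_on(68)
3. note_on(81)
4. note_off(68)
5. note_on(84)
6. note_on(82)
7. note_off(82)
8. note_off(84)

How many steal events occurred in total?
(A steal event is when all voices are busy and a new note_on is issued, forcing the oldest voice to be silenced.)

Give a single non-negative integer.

Op 1: note_on(67): voice 0 is free -> assigned | voices=[67 -]
Op 2: note_on(68): voice 1 is free -> assigned | voices=[67 68]
Op 3: note_on(81): all voices busy, STEAL voice 0 (pitch 67, oldest) -> assign | voices=[81 68]
Op 4: note_off(68): free voice 1 | voices=[81 -]
Op 5: note_on(84): voice 1 is free -> assigned | voices=[81 84]
Op 6: note_on(82): all voices busy, STEAL voice 0 (pitch 81, oldest) -> assign | voices=[82 84]
Op 7: note_off(82): free voice 0 | voices=[- 84]
Op 8: note_off(84): free voice 1 | voices=[- -]

Answer: 2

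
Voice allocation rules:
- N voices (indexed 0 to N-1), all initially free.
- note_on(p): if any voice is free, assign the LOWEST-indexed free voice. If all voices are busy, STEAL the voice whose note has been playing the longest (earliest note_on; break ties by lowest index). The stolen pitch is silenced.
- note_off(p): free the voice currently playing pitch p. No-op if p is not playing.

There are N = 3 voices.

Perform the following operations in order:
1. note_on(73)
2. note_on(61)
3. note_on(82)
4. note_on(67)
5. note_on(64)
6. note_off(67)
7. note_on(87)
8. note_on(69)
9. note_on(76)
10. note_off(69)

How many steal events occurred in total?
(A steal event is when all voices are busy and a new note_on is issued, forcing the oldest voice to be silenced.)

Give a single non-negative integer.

Answer: 4

Derivation:
Op 1: note_on(73): voice 0 is free -> assigned | voices=[73 - -]
Op 2: note_on(61): voice 1 is free -> assigned | voices=[73 61 -]
Op 3: note_on(82): voice 2 is free -> assigned | voices=[73 61 82]
Op 4: note_on(67): all voices busy, STEAL voice 0 (pitch 73, oldest) -> assign | voices=[67 61 82]
Op 5: note_on(64): all voices busy, STEAL voice 1 (pitch 61, oldest) -> assign | voices=[67 64 82]
Op 6: note_off(67): free voice 0 | voices=[- 64 82]
Op 7: note_on(87): voice 0 is free -> assigned | voices=[87 64 82]
Op 8: note_on(69): all voices busy, STEAL voice 2 (pitch 82, oldest) -> assign | voices=[87 64 69]
Op 9: note_on(76): all voices busy, STEAL voice 1 (pitch 64, oldest) -> assign | voices=[87 76 69]
Op 10: note_off(69): free voice 2 | voices=[87 76 -]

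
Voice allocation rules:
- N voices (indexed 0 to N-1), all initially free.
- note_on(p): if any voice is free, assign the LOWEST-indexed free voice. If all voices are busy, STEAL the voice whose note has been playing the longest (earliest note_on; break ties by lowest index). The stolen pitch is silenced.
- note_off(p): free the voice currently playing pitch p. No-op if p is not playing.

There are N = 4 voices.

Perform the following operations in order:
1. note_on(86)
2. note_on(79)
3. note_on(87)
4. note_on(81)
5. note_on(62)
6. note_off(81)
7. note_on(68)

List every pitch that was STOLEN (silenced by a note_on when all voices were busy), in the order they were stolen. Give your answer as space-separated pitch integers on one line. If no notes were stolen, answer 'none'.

Op 1: note_on(86): voice 0 is free -> assigned | voices=[86 - - -]
Op 2: note_on(79): voice 1 is free -> assigned | voices=[86 79 - -]
Op 3: note_on(87): voice 2 is free -> assigned | voices=[86 79 87 -]
Op 4: note_on(81): voice 3 is free -> assigned | voices=[86 79 87 81]
Op 5: note_on(62): all voices busy, STEAL voice 0 (pitch 86, oldest) -> assign | voices=[62 79 87 81]
Op 6: note_off(81): free voice 3 | voices=[62 79 87 -]
Op 7: note_on(68): voice 3 is free -> assigned | voices=[62 79 87 68]

Answer: 86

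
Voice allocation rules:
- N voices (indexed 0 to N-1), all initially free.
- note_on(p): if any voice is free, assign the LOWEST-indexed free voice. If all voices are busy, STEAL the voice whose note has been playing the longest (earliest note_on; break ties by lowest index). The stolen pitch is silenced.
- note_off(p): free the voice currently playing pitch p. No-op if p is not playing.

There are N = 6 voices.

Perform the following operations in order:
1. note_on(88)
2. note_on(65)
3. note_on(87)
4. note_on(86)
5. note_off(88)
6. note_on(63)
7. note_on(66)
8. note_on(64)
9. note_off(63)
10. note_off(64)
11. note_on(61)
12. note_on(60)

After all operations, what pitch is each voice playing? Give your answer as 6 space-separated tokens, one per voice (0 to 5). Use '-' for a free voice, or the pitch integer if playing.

Op 1: note_on(88): voice 0 is free -> assigned | voices=[88 - - - - -]
Op 2: note_on(65): voice 1 is free -> assigned | voices=[88 65 - - - -]
Op 3: note_on(87): voice 2 is free -> assigned | voices=[88 65 87 - - -]
Op 4: note_on(86): voice 3 is free -> assigned | voices=[88 65 87 86 - -]
Op 5: note_off(88): free voice 0 | voices=[- 65 87 86 - -]
Op 6: note_on(63): voice 0 is free -> assigned | voices=[63 65 87 86 - -]
Op 7: note_on(66): voice 4 is free -> assigned | voices=[63 65 87 86 66 -]
Op 8: note_on(64): voice 5 is free -> assigned | voices=[63 65 87 86 66 64]
Op 9: note_off(63): free voice 0 | voices=[- 65 87 86 66 64]
Op 10: note_off(64): free voice 5 | voices=[- 65 87 86 66 -]
Op 11: note_on(61): voice 0 is free -> assigned | voices=[61 65 87 86 66 -]
Op 12: note_on(60): voice 5 is free -> assigned | voices=[61 65 87 86 66 60]

Answer: 61 65 87 86 66 60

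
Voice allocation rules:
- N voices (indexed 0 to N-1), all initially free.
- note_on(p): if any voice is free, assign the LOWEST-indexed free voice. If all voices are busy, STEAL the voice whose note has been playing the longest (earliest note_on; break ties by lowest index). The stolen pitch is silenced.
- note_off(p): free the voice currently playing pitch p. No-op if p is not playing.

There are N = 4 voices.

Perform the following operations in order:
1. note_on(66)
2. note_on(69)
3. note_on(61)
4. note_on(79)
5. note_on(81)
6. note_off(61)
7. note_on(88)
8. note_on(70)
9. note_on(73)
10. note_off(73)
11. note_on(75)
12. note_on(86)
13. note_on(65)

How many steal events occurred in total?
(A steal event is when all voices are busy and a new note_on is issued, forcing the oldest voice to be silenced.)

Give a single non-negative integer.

Answer: 5

Derivation:
Op 1: note_on(66): voice 0 is free -> assigned | voices=[66 - - -]
Op 2: note_on(69): voice 1 is free -> assigned | voices=[66 69 - -]
Op 3: note_on(61): voice 2 is free -> assigned | voices=[66 69 61 -]
Op 4: note_on(79): voice 3 is free -> assigned | voices=[66 69 61 79]
Op 5: note_on(81): all voices busy, STEAL voice 0 (pitch 66, oldest) -> assign | voices=[81 69 61 79]
Op 6: note_off(61): free voice 2 | voices=[81 69 - 79]
Op 7: note_on(88): voice 2 is free -> assigned | voices=[81 69 88 79]
Op 8: note_on(70): all voices busy, STEAL voice 1 (pitch 69, oldest) -> assign | voices=[81 70 88 79]
Op 9: note_on(73): all voices busy, STEAL voice 3 (pitch 79, oldest) -> assign | voices=[81 70 88 73]
Op 10: note_off(73): free voice 3 | voices=[81 70 88 -]
Op 11: note_on(75): voice 3 is free -> assigned | voices=[81 70 88 75]
Op 12: note_on(86): all voices busy, STEAL voice 0 (pitch 81, oldest) -> assign | voices=[86 70 88 75]
Op 13: note_on(65): all voices busy, STEAL voice 2 (pitch 88, oldest) -> assign | voices=[86 70 65 75]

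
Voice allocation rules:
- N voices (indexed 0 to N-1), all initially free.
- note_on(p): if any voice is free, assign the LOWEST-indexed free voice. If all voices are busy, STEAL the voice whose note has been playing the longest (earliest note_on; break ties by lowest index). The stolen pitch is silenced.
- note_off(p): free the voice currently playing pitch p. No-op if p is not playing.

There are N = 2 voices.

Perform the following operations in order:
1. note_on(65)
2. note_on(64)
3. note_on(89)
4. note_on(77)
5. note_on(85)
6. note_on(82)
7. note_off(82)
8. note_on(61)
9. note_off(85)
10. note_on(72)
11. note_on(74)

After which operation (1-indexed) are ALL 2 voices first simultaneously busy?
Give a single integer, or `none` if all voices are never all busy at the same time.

Op 1: note_on(65): voice 0 is free -> assigned | voices=[65 -]
Op 2: note_on(64): voice 1 is free -> assigned | voices=[65 64]
Op 3: note_on(89): all voices busy, STEAL voice 0 (pitch 65, oldest) -> assign | voices=[89 64]
Op 4: note_on(77): all voices busy, STEAL voice 1 (pitch 64, oldest) -> assign | voices=[89 77]
Op 5: note_on(85): all voices busy, STEAL voice 0 (pitch 89, oldest) -> assign | voices=[85 77]
Op 6: note_on(82): all voices busy, STEAL voice 1 (pitch 77, oldest) -> assign | voices=[85 82]
Op 7: note_off(82): free voice 1 | voices=[85 -]
Op 8: note_on(61): voice 1 is free -> assigned | voices=[85 61]
Op 9: note_off(85): free voice 0 | voices=[- 61]
Op 10: note_on(72): voice 0 is free -> assigned | voices=[72 61]
Op 11: note_on(74): all voices busy, STEAL voice 1 (pitch 61, oldest) -> assign | voices=[72 74]

Answer: 2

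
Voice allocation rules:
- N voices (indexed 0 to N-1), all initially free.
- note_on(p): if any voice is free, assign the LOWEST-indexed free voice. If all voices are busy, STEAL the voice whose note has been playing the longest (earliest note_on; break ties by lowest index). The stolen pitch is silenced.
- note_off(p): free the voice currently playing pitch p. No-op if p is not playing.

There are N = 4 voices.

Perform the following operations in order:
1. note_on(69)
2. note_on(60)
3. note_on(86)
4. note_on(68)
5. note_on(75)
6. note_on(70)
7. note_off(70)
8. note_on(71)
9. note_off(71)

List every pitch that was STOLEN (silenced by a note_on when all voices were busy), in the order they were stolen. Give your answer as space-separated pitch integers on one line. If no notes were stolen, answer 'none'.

Op 1: note_on(69): voice 0 is free -> assigned | voices=[69 - - -]
Op 2: note_on(60): voice 1 is free -> assigned | voices=[69 60 - -]
Op 3: note_on(86): voice 2 is free -> assigned | voices=[69 60 86 -]
Op 4: note_on(68): voice 3 is free -> assigned | voices=[69 60 86 68]
Op 5: note_on(75): all voices busy, STEAL voice 0 (pitch 69, oldest) -> assign | voices=[75 60 86 68]
Op 6: note_on(70): all voices busy, STEAL voice 1 (pitch 60, oldest) -> assign | voices=[75 70 86 68]
Op 7: note_off(70): free voice 1 | voices=[75 - 86 68]
Op 8: note_on(71): voice 1 is free -> assigned | voices=[75 71 86 68]
Op 9: note_off(71): free voice 1 | voices=[75 - 86 68]

Answer: 69 60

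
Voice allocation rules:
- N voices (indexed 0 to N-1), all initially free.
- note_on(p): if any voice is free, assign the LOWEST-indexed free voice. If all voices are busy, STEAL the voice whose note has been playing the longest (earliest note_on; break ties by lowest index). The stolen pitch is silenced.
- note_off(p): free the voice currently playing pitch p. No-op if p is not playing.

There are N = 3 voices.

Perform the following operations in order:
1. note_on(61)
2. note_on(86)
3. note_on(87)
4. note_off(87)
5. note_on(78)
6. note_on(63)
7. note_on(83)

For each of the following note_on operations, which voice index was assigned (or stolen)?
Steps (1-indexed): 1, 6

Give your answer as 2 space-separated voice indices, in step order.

Answer: 0 0

Derivation:
Op 1: note_on(61): voice 0 is free -> assigned | voices=[61 - -]
Op 2: note_on(86): voice 1 is free -> assigned | voices=[61 86 -]
Op 3: note_on(87): voice 2 is free -> assigned | voices=[61 86 87]
Op 4: note_off(87): free voice 2 | voices=[61 86 -]
Op 5: note_on(78): voice 2 is free -> assigned | voices=[61 86 78]
Op 6: note_on(63): all voices busy, STEAL voice 0 (pitch 61, oldest) -> assign | voices=[63 86 78]
Op 7: note_on(83): all voices busy, STEAL voice 1 (pitch 86, oldest) -> assign | voices=[63 83 78]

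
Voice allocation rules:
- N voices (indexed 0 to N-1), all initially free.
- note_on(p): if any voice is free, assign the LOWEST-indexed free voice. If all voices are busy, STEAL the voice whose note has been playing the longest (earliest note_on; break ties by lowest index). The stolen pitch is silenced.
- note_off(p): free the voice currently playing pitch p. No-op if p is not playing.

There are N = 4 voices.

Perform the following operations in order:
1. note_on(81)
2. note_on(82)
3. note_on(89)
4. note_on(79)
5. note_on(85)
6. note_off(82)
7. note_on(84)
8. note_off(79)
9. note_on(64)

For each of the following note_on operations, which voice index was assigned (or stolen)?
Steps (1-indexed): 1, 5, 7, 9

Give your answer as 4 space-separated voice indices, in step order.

Op 1: note_on(81): voice 0 is free -> assigned | voices=[81 - - -]
Op 2: note_on(82): voice 1 is free -> assigned | voices=[81 82 - -]
Op 3: note_on(89): voice 2 is free -> assigned | voices=[81 82 89 -]
Op 4: note_on(79): voice 3 is free -> assigned | voices=[81 82 89 79]
Op 5: note_on(85): all voices busy, STEAL voice 0 (pitch 81, oldest) -> assign | voices=[85 82 89 79]
Op 6: note_off(82): free voice 1 | voices=[85 - 89 79]
Op 7: note_on(84): voice 1 is free -> assigned | voices=[85 84 89 79]
Op 8: note_off(79): free voice 3 | voices=[85 84 89 -]
Op 9: note_on(64): voice 3 is free -> assigned | voices=[85 84 89 64]

Answer: 0 0 1 3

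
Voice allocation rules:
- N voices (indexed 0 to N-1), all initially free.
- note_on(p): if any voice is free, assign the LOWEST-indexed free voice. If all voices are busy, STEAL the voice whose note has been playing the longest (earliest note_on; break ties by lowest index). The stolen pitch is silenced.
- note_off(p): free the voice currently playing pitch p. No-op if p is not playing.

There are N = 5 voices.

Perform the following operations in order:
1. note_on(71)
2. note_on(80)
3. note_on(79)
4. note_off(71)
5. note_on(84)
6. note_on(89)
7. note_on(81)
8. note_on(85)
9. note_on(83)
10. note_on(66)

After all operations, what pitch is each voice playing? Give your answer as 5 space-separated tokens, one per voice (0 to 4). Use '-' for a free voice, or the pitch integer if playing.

Answer: 66 85 83 89 81

Derivation:
Op 1: note_on(71): voice 0 is free -> assigned | voices=[71 - - - -]
Op 2: note_on(80): voice 1 is free -> assigned | voices=[71 80 - - -]
Op 3: note_on(79): voice 2 is free -> assigned | voices=[71 80 79 - -]
Op 4: note_off(71): free voice 0 | voices=[- 80 79 - -]
Op 5: note_on(84): voice 0 is free -> assigned | voices=[84 80 79 - -]
Op 6: note_on(89): voice 3 is free -> assigned | voices=[84 80 79 89 -]
Op 7: note_on(81): voice 4 is free -> assigned | voices=[84 80 79 89 81]
Op 8: note_on(85): all voices busy, STEAL voice 1 (pitch 80, oldest) -> assign | voices=[84 85 79 89 81]
Op 9: note_on(83): all voices busy, STEAL voice 2 (pitch 79, oldest) -> assign | voices=[84 85 83 89 81]
Op 10: note_on(66): all voices busy, STEAL voice 0 (pitch 84, oldest) -> assign | voices=[66 85 83 89 81]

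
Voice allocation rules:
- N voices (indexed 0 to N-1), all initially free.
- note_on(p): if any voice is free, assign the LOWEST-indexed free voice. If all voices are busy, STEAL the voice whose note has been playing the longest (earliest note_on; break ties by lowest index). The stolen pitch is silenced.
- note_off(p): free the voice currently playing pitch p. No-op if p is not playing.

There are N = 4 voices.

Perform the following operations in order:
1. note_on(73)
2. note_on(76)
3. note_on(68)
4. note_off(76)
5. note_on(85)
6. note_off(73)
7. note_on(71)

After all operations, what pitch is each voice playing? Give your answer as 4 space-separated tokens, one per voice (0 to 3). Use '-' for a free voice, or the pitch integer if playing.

Op 1: note_on(73): voice 0 is free -> assigned | voices=[73 - - -]
Op 2: note_on(76): voice 1 is free -> assigned | voices=[73 76 - -]
Op 3: note_on(68): voice 2 is free -> assigned | voices=[73 76 68 -]
Op 4: note_off(76): free voice 1 | voices=[73 - 68 -]
Op 5: note_on(85): voice 1 is free -> assigned | voices=[73 85 68 -]
Op 6: note_off(73): free voice 0 | voices=[- 85 68 -]
Op 7: note_on(71): voice 0 is free -> assigned | voices=[71 85 68 -]

Answer: 71 85 68 -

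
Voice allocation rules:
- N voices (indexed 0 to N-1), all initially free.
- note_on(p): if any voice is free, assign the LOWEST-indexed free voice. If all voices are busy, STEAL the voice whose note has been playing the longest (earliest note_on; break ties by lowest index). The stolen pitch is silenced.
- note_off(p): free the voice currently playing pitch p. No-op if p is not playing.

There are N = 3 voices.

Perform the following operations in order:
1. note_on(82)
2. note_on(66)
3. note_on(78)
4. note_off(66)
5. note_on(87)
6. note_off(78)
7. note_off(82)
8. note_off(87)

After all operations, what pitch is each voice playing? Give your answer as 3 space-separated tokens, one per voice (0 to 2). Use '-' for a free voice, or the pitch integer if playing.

Op 1: note_on(82): voice 0 is free -> assigned | voices=[82 - -]
Op 2: note_on(66): voice 1 is free -> assigned | voices=[82 66 -]
Op 3: note_on(78): voice 2 is free -> assigned | voices=[82 66 78]
Op 4: note_off(66): free voice 1 | voices=[82 - 78]
Op 5: note_on(87): voice 1 is free -> assigned | voices=[82 87 78]
Op 6: note_off(78): free voice 2 | voices=[82 87 -]
Op 7: note_off(82): free voice 0 | voices=[- 87 -]
Op 8: note_off(87): free voice 1 | voices=[- - -]

Answer: - - -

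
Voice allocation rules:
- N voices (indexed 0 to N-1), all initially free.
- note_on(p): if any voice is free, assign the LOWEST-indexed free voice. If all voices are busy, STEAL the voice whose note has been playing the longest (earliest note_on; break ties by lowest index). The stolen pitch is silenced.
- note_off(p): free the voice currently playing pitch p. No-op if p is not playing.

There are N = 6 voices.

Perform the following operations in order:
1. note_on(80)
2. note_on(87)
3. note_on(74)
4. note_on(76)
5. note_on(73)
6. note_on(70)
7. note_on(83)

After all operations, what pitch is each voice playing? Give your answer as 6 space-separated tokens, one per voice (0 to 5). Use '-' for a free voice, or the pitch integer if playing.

Answer: 83 87 74 76 73 70

Derivation:
Op 1: note_on(80): voice 0 is free -> assigned | voices=[80 - - - - -]
Op 2: note_on(87): voice 1 is free -> assigned | voices=[80 87 - - - -]
Op 3: note_on(74): voice 2 is free -> assigned | voices=[80 87 74 - - -]
Op 4: note_on(76): voice 3 is free -> assigned | voices=[80 87 74 76 - -]
Op 5: note_on(73): voice 4 is free -> assigned | voices=[80 87 74 76 73 -]
Op 6: note_on(70): voice 5 is free -> assigned | voices=[80 87 74 76 73 70]
Op 7: note_on(83): all voices busy, STEAL voice 0 (pitch 80, oldest) -> assign | voices=[83 87 74 76 73 70]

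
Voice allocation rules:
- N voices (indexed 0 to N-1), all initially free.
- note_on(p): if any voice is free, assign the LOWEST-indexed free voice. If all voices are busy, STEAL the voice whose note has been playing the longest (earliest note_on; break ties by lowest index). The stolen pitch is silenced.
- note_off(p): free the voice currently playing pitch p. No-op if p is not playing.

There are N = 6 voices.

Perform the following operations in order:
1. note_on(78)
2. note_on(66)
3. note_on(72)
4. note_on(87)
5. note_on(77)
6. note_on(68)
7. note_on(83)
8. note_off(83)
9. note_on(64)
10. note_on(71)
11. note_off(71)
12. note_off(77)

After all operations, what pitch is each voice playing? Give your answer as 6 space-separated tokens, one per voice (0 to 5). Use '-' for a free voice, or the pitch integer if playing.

Op 1: note_on(78): voice 0 is free -> assigned | voices=[78 - - - - -]
Op 2: note_on(66): voice 1 is free -> assigned | voices=[78 66 - - - -]
Op 3: note_on(72): voice 2 is free -> assigned | voices=[78 66 72 - - -]
Op 4: note_on(87): voice 3 is free -> assigned | voices=[78 66 72 87 - -]
Op 5: note_on(77): voice 4 is free -> assigned | voices=[78 66 72 87 77 -]
Op 6: note_on(68): voice 5 is free -> assigned | voices=[78 66 72 87 77 68]
Op 7: note_on(83): all voices busy, STEAL voice 0 (pitch 78, oldest) -> assign | voices=[83 66 72 87 77 68]
Op 8: note_off(83): free voice 0 | voices=[- 66 72 87 77 68]
Op 9: note_on(64): voice 0 is free -> assigned | voices=[64 66 72 87 77 68]
Op 10: note_on(71): all voices busy, STEAL voice 1 (pitch 66, oldest) -> assign | voices=[64 71 72 87 77 68]
Op 11: note_off(71): free voice 1 | voices=[64 - 72 87 77 68]
Op 12: note_off(77): free voice 4 | voices=[64 - 72 87 - 68]

Answer: 64 - 72 87 - 68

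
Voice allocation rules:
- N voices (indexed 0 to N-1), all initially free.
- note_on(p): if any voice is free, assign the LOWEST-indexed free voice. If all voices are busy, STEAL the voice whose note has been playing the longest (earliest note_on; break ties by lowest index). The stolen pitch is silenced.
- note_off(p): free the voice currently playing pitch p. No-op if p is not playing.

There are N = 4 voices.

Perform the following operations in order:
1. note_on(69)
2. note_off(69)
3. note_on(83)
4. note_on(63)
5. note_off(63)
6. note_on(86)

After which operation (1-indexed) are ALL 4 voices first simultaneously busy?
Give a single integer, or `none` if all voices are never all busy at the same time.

Answer: none

Derivation:
Op 1: note_on(69): voice 0 is free -> assigned | voices=[69 - - -]
Op 2: note_off(69): free voice 0 | voices=[- - - -]
Op 3: note_on(83): voice 0 is free -> assigned | voices=[83 - - -]
Op 4: note_on(63): voice 1 is free -> assigned | voices=[83 63 - -]
Op 5: note_off(63): free voice 1 | voices=[83 - - -]
Op 6: note_on(86): voice 1 is free -> assigned | voices=[83 86 - -]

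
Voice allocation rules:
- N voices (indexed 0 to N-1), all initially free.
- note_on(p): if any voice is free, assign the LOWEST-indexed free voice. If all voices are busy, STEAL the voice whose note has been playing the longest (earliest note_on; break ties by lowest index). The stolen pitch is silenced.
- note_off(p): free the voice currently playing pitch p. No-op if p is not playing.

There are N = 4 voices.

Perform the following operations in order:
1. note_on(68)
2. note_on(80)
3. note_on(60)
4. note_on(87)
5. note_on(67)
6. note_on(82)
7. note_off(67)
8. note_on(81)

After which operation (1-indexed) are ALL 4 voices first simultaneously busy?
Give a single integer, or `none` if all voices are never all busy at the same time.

Answer: 4

Derivation:
Op 1: note_on(68): voice 0 is free -> assigned | voices=[68 - - -]
Op 2: note_on(80): voice 1 is free -> assigned | voices=[68 80 - -]
Op 3: note_on(60): voice 2 is free -> assigned | voices=[68 80 60 -]
Op 4: note_on(87): voice 3 is free -> assigned | voices=[68 80 60 87]
Op 5: note_on(67): all voices busy, STEAL voice 0 (pitch 68, oldest) -> assign | voices=[67 80 60 87]
Op 6: note_on(82): all voices busy, STEAL voice 1 (pitch 80, oldest) -> assign | voices=[67 82 60 87]
Op 7: note_off(67): free voice 0 | voices=[- 82 60 87]
Op 8: note_on(81): voice 0 is free -> assigned | voices=[81 82 60 87]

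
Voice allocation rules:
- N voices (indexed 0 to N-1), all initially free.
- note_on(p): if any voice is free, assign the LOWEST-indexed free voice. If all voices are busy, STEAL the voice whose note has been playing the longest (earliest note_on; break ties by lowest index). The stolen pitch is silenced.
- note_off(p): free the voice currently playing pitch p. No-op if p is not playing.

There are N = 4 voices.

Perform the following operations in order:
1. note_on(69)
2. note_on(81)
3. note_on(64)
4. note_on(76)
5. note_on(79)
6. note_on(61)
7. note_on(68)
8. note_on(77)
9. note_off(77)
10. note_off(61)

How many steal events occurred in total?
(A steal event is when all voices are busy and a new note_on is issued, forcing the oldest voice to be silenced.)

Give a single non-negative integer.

Op 1: note_on(69): voice 0 is free -> assigned | voices=[69 - - -]
Op 2: note_on(81): voice 1 is free -> assigned | voices=[69 81 - -]
Op 3: note_on(64): voice 2 is free -> assigned | voices=[69 81 64 -]
Op 4: note_on(76): voice 3 is free -> assigned | voices=[69 81 64 76]
Op 5: note_on(79): all voices busy, STEAL voice 0 (pitch 69, oldest) -> assign | voices=[79 81 64 76]
Op 6: note_on(61): all voices busy, STEAL voice 1 (pitch 81, oldest) -> assign | voices=[79 61 64 76]
Op 7: note_on(68): all voices busy, STEAL voice 2 (pitch 64, oldest) -> assign | voices=[79 61 68 76]
Op 8: note_on(77): all voices busy, STEAL voice 3 (pitch 76, oldest) -> assign | voices=[79 61 68 77]
Op 9: note_off(77): free voice 3 | voices=[79 61 68 -]
Op 10: note_off(61): free voice 1 | voices=[79 - 68 -]

Answer: 4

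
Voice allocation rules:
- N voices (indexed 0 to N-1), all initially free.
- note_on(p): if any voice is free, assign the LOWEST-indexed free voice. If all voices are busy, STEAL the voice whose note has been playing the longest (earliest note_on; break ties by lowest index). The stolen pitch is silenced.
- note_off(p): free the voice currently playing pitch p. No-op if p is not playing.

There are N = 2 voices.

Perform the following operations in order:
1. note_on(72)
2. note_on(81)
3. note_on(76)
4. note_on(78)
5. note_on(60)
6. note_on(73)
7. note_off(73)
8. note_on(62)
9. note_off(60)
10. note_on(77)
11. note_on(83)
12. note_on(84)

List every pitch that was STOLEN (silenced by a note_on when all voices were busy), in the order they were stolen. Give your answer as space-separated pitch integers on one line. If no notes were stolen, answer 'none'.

Op 1: note_on(72): voice 0 is free -> assigned | voices=[72 -]
Op 2: note_on(81): voice 1 is free -> assigned | voices=[72 81]
Op 3: note_on(76): all voices busy, STEAL voice 0 (pitch 72, oldest) -> assign | voices=[76 81]
Op 4: note_on(78): all voices busy, STEAL voice 1 (pitch 81, oldest) -> assign | voices=[76 78]
Op 5: note_on(60): all voices busy, STEAL voice 0 (pitch 76, oldest) -> assign | voices=[60 78]
Op 6: note_on(73): all voices busy, STEAL voice 1 (pitch 78, oldest) -> assign | voices=[60 73]
Op 7: note_off(73): free voice 1 | voices=[60 -]
Op 8: note_on(62): voice 1 is free -> assigned | voices=[60 62]
Op 9: note_off(60): free voice 0 | voices=[- 62]
Op 10: note_on(77): voice 0 is free -> assigned | voices=[77 62]
Op 11: note_on(83): all voices busy, STEAL voice 1 (pitch 62, oldest) -> assign | voices=[77 83]
Op 12: note_on(84): all voices busy, STEAL voice 0 (pitch 77, oldest) -> assign | voices=[84 83]

Answer: 72 81 76 78 62 77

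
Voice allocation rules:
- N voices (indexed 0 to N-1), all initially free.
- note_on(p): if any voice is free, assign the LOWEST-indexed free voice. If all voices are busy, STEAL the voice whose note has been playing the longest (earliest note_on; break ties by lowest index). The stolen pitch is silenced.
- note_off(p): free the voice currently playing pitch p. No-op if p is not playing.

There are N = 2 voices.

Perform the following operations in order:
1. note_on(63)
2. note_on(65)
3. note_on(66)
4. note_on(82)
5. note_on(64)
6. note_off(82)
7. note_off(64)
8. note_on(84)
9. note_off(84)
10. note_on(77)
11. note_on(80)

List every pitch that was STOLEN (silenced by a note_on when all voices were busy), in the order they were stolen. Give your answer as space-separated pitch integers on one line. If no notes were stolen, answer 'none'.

Op 1: note_on(63): voice 0 is free -> assigned | voices=[63 -]
Op 2: note_on(65): voice 1 is free -> assigned | voices=[63 65]
Op 3: note_on(66): all voices busy, STEAL voice 0 (pitch 63, oldest) -> assign | voices=[66 65]
Op 4: note_on(82): all voices busy, STEAL voice 1 (pitch 65, oldest) -> assign | voices=[66 82]
Op 5: note_on(64): all voices busy, STEAL voice 0 (pitch 66, oldest) -> assign | voices=[64 82]
Op 6: note_off(82): free voice 1 | voices=[64 -]
Op 7: note_off(64): free voice 0 | voices=[- -]
Op 8: note_on(84): voice 0 is free -> assigned | voices=[84 -]
Op 9: note_off(84): free voice 0 | voices=[- -]
Op 10: note_on(77): voice 0 is free -> assigned | voices=[77 -]
Op 11: note_on(80): voice 1 is free -> assigned | voices=[77 80]

Answer: 63 65 66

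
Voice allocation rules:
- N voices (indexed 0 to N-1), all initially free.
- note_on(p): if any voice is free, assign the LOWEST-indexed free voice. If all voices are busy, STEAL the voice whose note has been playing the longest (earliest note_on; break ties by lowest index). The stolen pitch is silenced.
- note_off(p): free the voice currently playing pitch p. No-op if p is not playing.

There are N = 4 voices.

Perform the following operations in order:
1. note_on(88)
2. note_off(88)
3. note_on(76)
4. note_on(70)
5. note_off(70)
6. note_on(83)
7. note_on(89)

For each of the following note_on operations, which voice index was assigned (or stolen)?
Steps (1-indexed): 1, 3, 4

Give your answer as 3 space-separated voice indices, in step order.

Answer: 0 0 1

Derivation:
Op 1: note_on(88): voice 0 is free -> assigned | voices=[88 - - -]
Op 2: note_off(88): free voice 0 | voices=[- - - -]
Op 3: note_on(76): voice 0 is free -> assigned | voices=[76 - - -]
Op 4: note_on(70): voice 1 is free -> assigned | voices=[76 70 - -]
Op 5: note_off(70): free voice 1 | voices=[76 - - -]
Op 6: note_on(83): voice 1 is free -> assigned | voices=[76 83 - -]
Op 7: note_on(89): voice 2 is free -> assigned | voices=[76 83 89 -]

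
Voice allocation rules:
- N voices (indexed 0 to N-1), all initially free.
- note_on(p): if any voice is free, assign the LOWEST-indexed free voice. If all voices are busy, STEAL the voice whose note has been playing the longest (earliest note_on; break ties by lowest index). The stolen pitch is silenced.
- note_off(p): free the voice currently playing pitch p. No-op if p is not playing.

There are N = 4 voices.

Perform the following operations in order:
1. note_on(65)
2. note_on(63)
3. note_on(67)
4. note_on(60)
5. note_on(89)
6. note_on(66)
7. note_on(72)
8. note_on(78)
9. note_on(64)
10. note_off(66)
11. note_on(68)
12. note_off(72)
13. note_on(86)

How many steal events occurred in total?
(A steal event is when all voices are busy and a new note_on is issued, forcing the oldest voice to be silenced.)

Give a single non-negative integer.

Answer: 5

Derivation:
Op 1: note_on(65): voice 0 is free -> assigned | voices=[65 - - -]
Op 2: note_on(63): voice 1 is free -> assigned | voices=[65 63 - -]
Op 3: note_on(67): voice 2 is free -> assigned | voices=[65 63 67 -]
Op 4: note_on(60): voice 3 is free -> assigned | voices=[65 63 67 60]
Op 5: note_on(89): all voices busy, STEAL voice 0 (pitch 65, oldest) -> assign | voices=[89 63 67 60]
Op 6: note_on(66): all voices busy, STEAL voice 1 (pitch 63, oldest) -> assign | voices=[89 66 67 60]
Op 7: note_on(72): all voices busy, STEAL voice 2 (pitch 67, oldest) -> assign | voices=[89 66 72 60]
Op 8: note_on(78): all voices busy, STEAL voice 3 (pitch 60, oldest) -> assign | voices=[89 66 72 78]
Op 9: note_on(64): all voices busy, STEAL voice 0 (pitch 89, oldest) -> assign | voices=[64 66 72 78]
Op 10: note_off(66): free voice 1 | voices=[64 - 72 78]
Op 11: note_on(68): voice 1 is free -> assigned | voices=[64 68 72 78]
Op 12: note_off(72): free voice 2 | voices=[64 68 - 78]
Op 13: note_on(86): voice 2 is free -> assigned | voices=[64 68 86 78]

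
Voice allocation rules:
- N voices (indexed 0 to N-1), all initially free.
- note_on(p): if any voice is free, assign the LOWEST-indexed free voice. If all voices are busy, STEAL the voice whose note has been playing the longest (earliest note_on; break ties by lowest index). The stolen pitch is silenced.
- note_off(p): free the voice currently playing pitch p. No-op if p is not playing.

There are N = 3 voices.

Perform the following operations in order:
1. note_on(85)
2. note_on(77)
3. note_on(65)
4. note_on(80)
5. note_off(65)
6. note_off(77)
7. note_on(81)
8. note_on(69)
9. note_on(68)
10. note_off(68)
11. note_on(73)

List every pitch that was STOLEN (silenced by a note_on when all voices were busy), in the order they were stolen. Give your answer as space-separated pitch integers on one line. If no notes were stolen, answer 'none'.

Op 1: note_on(85): voice 0 is free -> assigned | voices=[85 - -]
Op 2: note_on(77): voice 1 is free -> assigned | voices=[85 77 -]
Op 3: note_on(65): voice 2 is free -> assigned | voices=[85 77 65]
Op 4: note_on(80): all voices busy, STEAL voice 0 (pitch 85, oldest) -> assign | voices=[80 77 65]
Op 5: note_off(65): free voice 2 | voices=[80 77 -]
Op 6: note_off(77): free voice 1 | voices=[80 - -]
Op 7: note_on(81): voice 1 is free -> assigned | voices=[80 81 -]
Op 8: note_on(69): voice 2 is free -> assigned | voices=[80 81 69]
Op 9: note_on(68): all voices busy, STEAL voice 0 (pitch 80, oldest) -> assign | voices=[68 81 69]
Op 10: note_off(68): free voice 0 | voices=[- 81 69]
Op 11: note_on(73): voice 0 is free -> assigned | voices=[73 81 69]

Answer: 85 80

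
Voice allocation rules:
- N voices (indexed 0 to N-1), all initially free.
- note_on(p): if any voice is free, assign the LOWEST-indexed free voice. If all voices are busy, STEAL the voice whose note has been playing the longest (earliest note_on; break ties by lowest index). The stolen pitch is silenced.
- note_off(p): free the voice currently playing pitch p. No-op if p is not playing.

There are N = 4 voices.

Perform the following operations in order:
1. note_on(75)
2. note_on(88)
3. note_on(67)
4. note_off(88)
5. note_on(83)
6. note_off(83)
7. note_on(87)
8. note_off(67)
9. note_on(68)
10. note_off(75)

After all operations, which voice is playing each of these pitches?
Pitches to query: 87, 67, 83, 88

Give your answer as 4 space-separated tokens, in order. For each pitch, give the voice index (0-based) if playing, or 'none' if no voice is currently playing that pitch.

Answer: 1 none none none

Derivation:
Op 1: note_on(75): voice 0 is free -> assigned | voices=[75 - - -]
Op 2: note_on(88): voice 1 is free -> assigned | voices=[75 88 - -]
Op 3: note_on(67): voice 2 is free -> assigned | voices=[75 88 67 -]
Op 4: note_off(88): free voice 1 | voices=[75 - 67 -]
Op 5: note_on(83): voice 1 is free -> assigned | voices=[75 83 67 -]
Op 6: note_off(83): free voice 1 | voices=[75 - 67 -]
Op 7: note_on(87): voice 1 is free -> assigned | voices=[75 87 67 -]
Op 8: note_off(67): free voice 2 | voices=[75 87 - -]
Op 9: note_on(68): voice 2 is free -> assigned | voices=[75 87 68 -]
Op 10: note_off(75): free voice 0 | voices=[- 87 68 -]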